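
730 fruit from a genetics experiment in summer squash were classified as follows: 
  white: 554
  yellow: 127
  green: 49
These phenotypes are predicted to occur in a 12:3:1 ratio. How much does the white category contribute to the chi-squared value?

The 12:3:1 ratio has 16 parts, so with N = 730 the expected counts are:
  white: 730 × 12/16 = 547.5
  yellow: 730 × 3/16 = 136.875
  green: 730 × 1/16 = 45.625
Contribution of white: (554 − 547.5)² / 547.5 = 0.0772

0.077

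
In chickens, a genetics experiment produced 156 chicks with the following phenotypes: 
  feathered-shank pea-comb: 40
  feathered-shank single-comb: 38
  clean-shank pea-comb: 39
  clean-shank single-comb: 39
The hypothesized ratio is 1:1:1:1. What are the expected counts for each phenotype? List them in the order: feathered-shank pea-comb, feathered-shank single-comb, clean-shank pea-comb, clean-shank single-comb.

39, 39, 39, 39

Expected counts for N = 156 under a 1:1:1:1 ratio (total parts = 4):
  feathered-shank pea-comb: 156 × 1/4 = 39
  feathered-shank single-comb: 156 × 1/4 = 39
  clean-shank pea-comb: 156 × 1/4 = 39
  clean-shank single-comb: 156 × 1/4 = 39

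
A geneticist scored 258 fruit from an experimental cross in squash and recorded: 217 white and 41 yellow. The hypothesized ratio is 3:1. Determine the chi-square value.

11.416

The 3:1 ratio has 4 parts, so with N = 258 the expected counts are:
  white: 258 × 3/4 = 193.5
  yellow: 258 × 1/4 = 64.5
χ² = Σ (O − E)² / E
  white: (217 − 193.5)² / 193.5 = 2.8540
  yellow: (41 − 64.5)² / 64.5 = 8.5620
χ² = 2.8540 + 8.5620 = 11.416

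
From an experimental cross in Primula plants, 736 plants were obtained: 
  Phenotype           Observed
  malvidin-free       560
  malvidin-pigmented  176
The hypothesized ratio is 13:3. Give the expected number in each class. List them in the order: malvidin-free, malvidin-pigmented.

598, 138

Expected counts for N = 736 under a 13:3 ratio (total parts = 16):
  malvidin-free: 736 × 13/16 = 598
  malvidin-pigmented: 736 × 3/16 = 138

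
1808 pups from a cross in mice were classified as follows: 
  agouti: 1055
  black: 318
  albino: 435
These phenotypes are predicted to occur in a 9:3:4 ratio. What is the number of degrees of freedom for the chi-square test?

A goodness-of-fit test with 3 phenotype classes has df = 3 − 1 = 2.

2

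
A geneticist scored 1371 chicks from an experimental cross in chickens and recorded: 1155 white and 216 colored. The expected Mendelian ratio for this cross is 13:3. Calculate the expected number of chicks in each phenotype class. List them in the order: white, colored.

1113.9375, 257.0625

Under the 13:3 hypothesis (Σ ratio = 16, N = 1371):
  white: 1371 × 13/16 = 1113.9375
  colored: 1371 × 3/16 = 257.0625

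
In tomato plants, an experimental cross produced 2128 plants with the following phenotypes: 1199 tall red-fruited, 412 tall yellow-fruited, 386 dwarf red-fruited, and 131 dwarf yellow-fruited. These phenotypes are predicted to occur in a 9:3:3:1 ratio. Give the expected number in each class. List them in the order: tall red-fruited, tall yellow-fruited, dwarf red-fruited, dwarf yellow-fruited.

The 9:3:3:1 ratio has 16 parts, so with N = 2128 the expected counts are:
  tall red-fruited: 2128 × 9/16 = 1197
  tall yellow-fruited: 2128 × 3/16 = 399
  dwarf red-fruited: 2128 × 3/16 = 399
  dwarf yellow-fruited: 2128 × 1/16 = 133

1197, 399, 399, 133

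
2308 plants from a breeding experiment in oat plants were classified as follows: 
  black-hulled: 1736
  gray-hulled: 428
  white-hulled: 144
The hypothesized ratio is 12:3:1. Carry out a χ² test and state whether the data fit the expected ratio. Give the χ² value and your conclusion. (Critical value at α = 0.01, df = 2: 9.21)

0.067; consistent

Under the 12:3:1 hypothesis (Σ ratio = 16, N = 2308):
  black-hulled: 2308 × 12/16 = 1731
  gray-hulled: 2308 × 3/16 = 432.75
  white-hulled: 2308 × 1/16 = 144.25
χ² = Σ (O − E)² / E
  black-hulled: (1736 − 1731)² / 1731 = 0.0144
  gray-hulled: (428 − 432.75)² / 432.75 = 0.0521
  white-hulled: (144 − 144.25)² / 144.25 = 0.0004
χ² = 0.0144 + 0.0521 + 0.0004 = 0.0669 ≈ 0.067
Degrees of freedom = 3 − 1 = 2; critical value at α = 0.01 is 9.21.
Since 0.067 < 9.21, we fail to reject the null hypothesis — the data are consistent with the 12:3:1 ratio.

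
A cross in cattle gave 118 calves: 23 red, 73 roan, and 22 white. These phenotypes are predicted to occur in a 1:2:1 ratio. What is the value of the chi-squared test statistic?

Expected counts for N = 118 under a 1:2:1 ratio (total parts = 4):
  red: 118 × 1/4 = 29.5
  roan: 118 × 2/4 = 59
  white: 118 × 1/4 = 29.5
χ² = Σ (O − E)² / E
  red: (23 − 29.5)² / 29.5 = 1.4322
  roan: (73 − 59)² / 59 = 3.3220
  white: (22 − 29.5)² / 29.5 = 1.9068
χ² = 1.4322 + 3.3220 + 1.9068 = 6.661

6.661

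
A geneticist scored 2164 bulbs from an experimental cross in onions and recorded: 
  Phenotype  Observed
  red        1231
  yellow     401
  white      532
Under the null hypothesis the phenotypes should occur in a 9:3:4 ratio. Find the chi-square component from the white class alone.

0.150

Under the 9:3:4 hypothesis (Σ ratio = 16, N = 2164):
  red: 2164 × 9/16 = 1217.25
  yellow: 2164 × 3/16 = 405.75
  white: 2164 × 4/16 = 541
Contribution of white: (532 − 541)² / 541 = 0.1497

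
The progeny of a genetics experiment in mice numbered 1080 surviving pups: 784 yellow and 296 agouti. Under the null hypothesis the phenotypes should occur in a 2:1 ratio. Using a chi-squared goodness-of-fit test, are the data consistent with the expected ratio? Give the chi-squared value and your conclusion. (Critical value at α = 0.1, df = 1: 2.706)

Under the 2:1 hypothesis (Σ ratio = 3, N = 1080):
  yellow: 1080 × 2/3 = 720
  agouti: 1080 × 1/3 = 360
χ² = Σ (O − E)² / E
  yellow: (784 − 720)² / 720 = 5.6889
  agouti: (296 − 360)² / 360 = 11.3778
χ² = 5.6889 + 11.3778 = 17.0667 ≈ 17.067
Degrees of freedom = 2 − 1 = 1; critical value at α = 0.1 is 2.706.
Since 17.067 > 2.706, we reject the null hypothesis — the data do not fit the 2:1 ratio.

17.067; not consistent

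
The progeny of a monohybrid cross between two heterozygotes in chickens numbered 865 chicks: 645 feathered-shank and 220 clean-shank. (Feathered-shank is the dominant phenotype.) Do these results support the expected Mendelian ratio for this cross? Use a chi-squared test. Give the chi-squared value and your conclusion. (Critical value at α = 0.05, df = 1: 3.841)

0.087; consistent

For a monohybrid cross between heterozygotes with complete dominance, the expected phenotypic ratio is 3:1.
Expected counts for N = 865 under a 3:1 ratio (total parts = 4):
  feathered-shank: 865 × 3/4 = 648.75
  clean-shank: 865 × 1/4 = 216.25
χ² = Σ (O − E)² / E
  feathered-shank: (645 − 648.75)² / 648.75 = 0.0217
  clean-shank: (220 − 216.25)² / 216.25 = 0.0650
χ² = 0.0217 + 0.0650 = 0.0867 ≈ 0.087
Degrees of freedom = 2 − 1 = 1; critical value at α = 0.05 is 3.841.
Since 0.087 < 3.841, we fail to reject the null hypothesis — the data are consistent with the 3:1 ratio.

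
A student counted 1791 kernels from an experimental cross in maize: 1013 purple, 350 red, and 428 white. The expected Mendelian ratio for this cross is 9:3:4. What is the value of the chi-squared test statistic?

1.501

Under the 9:3:4 hypothesis (Σ ratio = 16, N = 1791):
  purple: 1791 × 9/16 = 1007.4375
  red: 1791 × 3/16 = 335.8125
  white: 1791 × 4/16 = 447.75
χ² = Σ (O − E)² / E
  purple: (1013 − 1007.4375)² / 1007.4375 = 0.0307
  red: (350 − 335.8125)² / 335.8125 = 0.5994
  white: (428 − 447.75)² / 447.75 = 0.8712
χ² = 0.0307 + 0.5994 + 0.8712 = 1.5013 ≈ 1.501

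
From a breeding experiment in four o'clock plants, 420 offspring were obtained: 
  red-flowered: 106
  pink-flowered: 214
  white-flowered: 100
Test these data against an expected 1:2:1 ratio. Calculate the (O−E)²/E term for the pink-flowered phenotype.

0.076

Under the 1:2:1 hypothesis (Σ ratio = 4, N = 420):
  red-flowered: 420 × 1/4 = 105
  pink-flowered: 420 × 2/4 = 210
  white-flowered: 420 × 1/4 = 105
Contribution of pink-flowered: (214 − 210)² / 210 = 0.0762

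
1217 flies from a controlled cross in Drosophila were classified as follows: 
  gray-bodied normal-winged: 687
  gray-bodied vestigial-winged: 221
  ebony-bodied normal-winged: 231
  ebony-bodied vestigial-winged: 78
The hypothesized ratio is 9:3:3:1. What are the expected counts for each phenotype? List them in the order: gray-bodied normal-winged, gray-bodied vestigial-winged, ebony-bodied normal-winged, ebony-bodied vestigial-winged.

684.5625, 228.1875, 228.1875, 76.0625

Under the 9:3:3:1 hypothesis (Σ ratio = 16, N = 1217):
  gray-bodied normal-winged: 1217 × 9/16 = 684.5625
  gray-bodied vestigial-winged: 1217 × 3/16 = 228.1875
  ebony-bodied normal-winged: 1217 × 3/16 = 228.1875
  ebony-bodied vestigial-winged: 1217 × 1/16 = 76.0625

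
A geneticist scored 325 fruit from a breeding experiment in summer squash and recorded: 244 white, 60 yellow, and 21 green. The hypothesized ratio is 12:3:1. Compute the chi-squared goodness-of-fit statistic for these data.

Under the 12:3:1 hypothesis (Σ ratio = 16, N = 325):
  white: 325 × 12/16 = 243.75
  yellow: 325 × 3/16 = 60.9375
  green: 325 × 1/16 = 20.3125
χ² = Σ (O − E)² / E
  white: (244 − 243.75)² / 243.75 = 0.0003
  yellow: (60 − 60.9375)² / 60.9375 = 0.0144
  green: (21 − 20.3125)² / 20.3125 = 0.0233
χ² = 0.0003 + 0.0144 + 0.0233 = 0.038

0.038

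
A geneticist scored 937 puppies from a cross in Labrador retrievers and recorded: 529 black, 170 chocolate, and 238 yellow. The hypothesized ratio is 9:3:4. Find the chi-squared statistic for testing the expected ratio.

0.251

Expected counts for N = 937 under a 9:3:4 ratio (total parts = 16):
  black: 937 × 9/16 = 527.0625
  chocolate: 937 × 3/16 = 175.6875
  yellow: 937 × 4/16 = 234.25
χ² = Σ (O − E)² / E
  black: (529 − 527.0625)² / 527.0625 = 0.0071
  chocolate: (170 − 175.6875)² / 175.6875 = 0.1841
  yellow: (238 − 234.25)² / 234.25 = 0.0600
χ² = 0.0071 + 0.1841 + 0.0600 = 0.2512 ≈ 0.251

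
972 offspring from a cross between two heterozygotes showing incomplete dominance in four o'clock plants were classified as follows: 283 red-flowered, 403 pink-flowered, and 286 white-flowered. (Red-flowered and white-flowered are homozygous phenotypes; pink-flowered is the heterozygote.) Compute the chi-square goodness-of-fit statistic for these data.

28.368

With incomplete dominance, a heterozygote × heterozygote cross gives a 1:2:1 phenotypic ratio.
The 1:2:1 ratio has 4 parts, so with N = 972 the expected counts are:
  red-flowered: 972 × 1/4 = 243
  pink-flowered: 972 × 2/4 = 486
  white-flowered: 972 × 1/4 = 243
χ² = Σ (O − E)² / E
  red-flowered: (283 − 243)² / 243 = 6.5844
  pink-flowered: (403 − 486)² / 486 = 14.1749
  white-flowered: (286 − 243)² / 243 = 7.6091
χ² = 6.5844 + 14.1749 + 7.6091 = 28.3684 ≈ 28.368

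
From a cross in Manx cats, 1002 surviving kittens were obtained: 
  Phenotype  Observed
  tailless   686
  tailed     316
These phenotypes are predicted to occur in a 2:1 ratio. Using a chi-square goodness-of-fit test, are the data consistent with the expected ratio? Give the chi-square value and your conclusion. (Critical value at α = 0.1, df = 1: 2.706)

Expected counts for N = 1002 under a 2:1 ratio (total parts = 3):
  tailless: 1002 × 2/3 = 668
  tailed: 1002 × 1/3 = 334
χ² = Σ (O − E)² / E
  tailless: (686 − 668)² / 668 = 0.4850
  tailed: (316 − 334)² / 334 = 0.9701
χ² = 0.4850 + 0.9701 = 1.4551 ≈ 1.455
Degrees of freedom = 2 − 1 = 1; critical value at α = 0.1 is 2.706.
Since 1.455 < 2.706, we fail to reject the null hypothesis — the data are consistent with the 2:1 ratio.

1.455; consistent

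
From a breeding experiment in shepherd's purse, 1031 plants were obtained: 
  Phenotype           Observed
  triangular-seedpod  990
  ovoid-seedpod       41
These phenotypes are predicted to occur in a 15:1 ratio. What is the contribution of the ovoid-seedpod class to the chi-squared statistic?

Under the 15:1 hypothesis (Σ ratio = 16, N = 1031):
  triangular-seedpod: 1031 × 15/16 = 966.5625
  ovoid-seedpod: 1031 × 1/16 = 64.4375
Contribution of ovoid-seedpod: (41 − 64.4375)² / 64.4375 = 8.5248

8.525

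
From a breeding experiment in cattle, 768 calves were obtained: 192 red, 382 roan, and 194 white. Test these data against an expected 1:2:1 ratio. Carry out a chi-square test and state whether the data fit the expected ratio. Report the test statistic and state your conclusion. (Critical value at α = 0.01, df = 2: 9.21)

0.031; consistent

Under the 1:2:1 hypothesis (Σ ratio = 4, N = 768):
  red: 768 × 1/4 = 192
  roan: 768 × 2/4 = 384
  white: 768 × 1/4 = 192
χ² = Σ (O − E)² / E
  red: (192 − 192)² / 192 = 0.0000
  roan: (382 − 384)² / 384 = 0.0104
  white: (194 − 192)² / 192 = 0.0208
χ² = 0.0000 + 0.0104 + 0.0208 = 0.0312 ≈ 0.031
Degrees of freedom = 3 − 1 = 2; critical value at α = 0.01 is 9.21.
Since 0.031 < 9.21, we fail to reject the null hypothesis — the data are consistent with the 1:2:1 ratio.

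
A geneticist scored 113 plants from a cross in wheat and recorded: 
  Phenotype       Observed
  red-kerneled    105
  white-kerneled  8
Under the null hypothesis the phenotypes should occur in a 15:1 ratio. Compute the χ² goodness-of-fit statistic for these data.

0.133

The 15:1 ratio has 16 parts, so with N = 113 the expected counts are:
  red-kerneled: 113 × 15/16 = 105.9375
  white-kerneled: 113 × 1/16 = 7.0625
χ² = Σ (O − E)² / E
  red-kerneled: (105 − 105.9375)² / 105.9375 = 0.0083
  white-kerneled: (8 − 7.0625)² / 7.0625 = 0.1244
χ² = 0.0083 + 0.1244 = 0.1327 ≈ 0.133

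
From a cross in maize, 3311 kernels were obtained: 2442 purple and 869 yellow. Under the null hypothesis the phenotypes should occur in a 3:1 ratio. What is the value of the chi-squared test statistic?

2.741

Expected counts for N = 3311 under a 3:1 ratio (total parts = 4):
  purple: 3311 × 3/4 = 2483.25
  yellow: 3311 × 1/4 = 827.75
χ² = Σ (O − E)² / E
  purple: (2442 − 2483.25)² / 2483.25 = 0.6852
  yellow: (869 − 827.75)² / 827.75 = 2.0556
χ² = 0.6852 + 2.0556 = 2.7408 ≈ 2.741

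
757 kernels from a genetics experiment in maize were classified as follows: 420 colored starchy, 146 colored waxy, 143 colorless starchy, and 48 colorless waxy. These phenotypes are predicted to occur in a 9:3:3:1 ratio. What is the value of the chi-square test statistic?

0.214

The 9:3:3:1 ratio has 16 parts, so with N = 757 the expected counts are:
  colored starchy: 757 × 9/16 = 425.8125
  colored waxy: 757 × 3/16 = 141.9375
  colorless starchy: 757 × 3/16 = 141.9375
  colorless waxy: 757 × 1/16 = 47.3125
χ² = Σ (O − E)² / E
  colored starchy: (420 − 425.8125)² / 425.8125 = 0.0793
  colored waxy: (146 − 141.9375)² / 141.9375 = 0.1163
  colorless starchy: (143 − 141.9375)² / 141.9375 = 0.0080
  colorless waxy: (48 − 47.3125)² / 47.3125 = 0.0100
χ² = 0.0793 + 0.1163 + 0.0080 + 0.0100 = 0.2136 ≈ 0.214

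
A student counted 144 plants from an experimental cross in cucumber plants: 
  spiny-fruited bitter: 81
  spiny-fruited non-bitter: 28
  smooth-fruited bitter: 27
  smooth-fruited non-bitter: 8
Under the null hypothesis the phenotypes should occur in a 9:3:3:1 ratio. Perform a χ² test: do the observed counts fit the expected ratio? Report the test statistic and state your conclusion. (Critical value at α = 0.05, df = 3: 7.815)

Under the 9:3:3:1 hypothesis (Σ ratio = 16, N = 144):
  spiny-fruited bitter: 144 × 9/16 = 81
  spiny-fruited non-bitter: 144 × 3/16 = 27
  smooth-fruited bitter: 144 × 3/16 = 27
  smooth-fruited non-bitter: 144 × 1/16 = 9
χ² = Σ (O − E)² / E
  spiny-fruited bitter: (81 − 81)² / 81 = 0.0000
  spiny-fruited non-bitter: (28 − 27)² / 27 = 0.0370
  smooth-fruited bitter: (27 − 27)² / 27 = 0.0000
  smooth-fruited non-bitter: (8 − 9)² / 9 = 0.1111
χ² = 0.0000 + 0.0370 + 0.0000 + 0.1111 = 0.1481 ≈ 0.148
Degrees of freedom = 4 − 1 = 3; critical value at α = 0.05 is 7.815.
Since 0.148 < 7.815, we fail to reject the null hypothesis — the data are consistent with the 9:3:3:1 ratio.

0.148; consistent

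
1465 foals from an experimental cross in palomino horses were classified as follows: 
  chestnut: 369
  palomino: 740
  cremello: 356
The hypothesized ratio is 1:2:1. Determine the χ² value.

Total ratio parts = 4. Expected numbers out of 1465:
  chestnut: 1465 × 1/4 = 366.25
  palomino: 1465 × 2/4 = 732.5
  cremello: 1465 × 1/4 = 366.25
χ² = Σ (O − E)² / E
  chestnut: (369 − 366.25)² / 366.25 = 0.0206
  palomino: (740 − 732.5)² / 732.5 = 0.0768
  cremello: (356 − 366.25)² / 366.25 = 0.2869
χ² = 0.0206 + 0.0768 + 0.2869 = 0.3843 ≈ 0.384

0.384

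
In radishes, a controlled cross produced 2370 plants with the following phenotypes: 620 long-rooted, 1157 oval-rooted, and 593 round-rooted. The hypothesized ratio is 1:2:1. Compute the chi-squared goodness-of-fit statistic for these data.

1.938

Under the 1:2:1 hypothesis (Σ ratio = 4, N = 2370):
  long-rooted: 2370 × 1/4 = 592.5
  oval-rooted: 2370 × 2/4 = 1185
  round-rooted: 2370 × 1/4 = 592.5
χ² = Σ (O − E)² / E
  long-rooted: (620 − 592.5)² / 592.5 = 1.2764
  oval-rooted: (1157 − 1185)² / 1185 = 0.6616
  round-rooted: (593 − 592.5)² / 592.5 = 0.0004
χ² = 1.2764 + 0.6616 + 0.0004 = 1.9384 ≈ 1.938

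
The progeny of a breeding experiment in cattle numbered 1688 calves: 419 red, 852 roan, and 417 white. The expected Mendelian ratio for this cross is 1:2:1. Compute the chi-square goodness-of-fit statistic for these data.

The 1:2:1 ratio has 4 parts, so with N = 1688 the expected counts are:
  red: 1688 × 1/4 = 422
  roan: 1688 × 2/4 = 844
  white: 1688 × 1/4 = 422
χ² = Σ (O − E)² / E
  red: (419 − 422)² / 422 = 0.0213
  roan: (852 − 844)² / 844 = 0.0758
  white: (417 − 422)² / 422 = 0.0592
χ² = 0.0213 + 0.0758 + 0.0592 = 0.1563 ≈ 0.156

0.156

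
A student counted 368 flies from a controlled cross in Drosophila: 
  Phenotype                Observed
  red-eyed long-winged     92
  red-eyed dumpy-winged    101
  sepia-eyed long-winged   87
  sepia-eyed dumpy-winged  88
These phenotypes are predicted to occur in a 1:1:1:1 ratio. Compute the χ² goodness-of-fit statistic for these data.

The 1:1:1:1 ratio has 4 parts, so with N = 368 the expected counts are:
  red-eyed long-winged: 368 × 1/4 = 92
  red-eyed dumpy-winged: 368 × 1/4 = 92
  sepia-eyed long-winged: 368 × 1/4 = 92
  sepia-eyed dumpy-winged: 368 × 1/4 = 92
χ² = Σ (O − E)² / E
  red-eyed long-winged: (92 − 92)² / 92 = 0.0000
  red-eyed dumpy-winged: (101 − 92)² / 92 = 0.8804
  sepia-eyed long-winged: (87 − 92)² / 92 = 0.2717
  sepia-eyed dumpy-winged: (88 − 92)² / 92 = 0.1739
χ² = 0.0000 + 0.8804 + 0.2717 + 0.1739 = 1.326

1.326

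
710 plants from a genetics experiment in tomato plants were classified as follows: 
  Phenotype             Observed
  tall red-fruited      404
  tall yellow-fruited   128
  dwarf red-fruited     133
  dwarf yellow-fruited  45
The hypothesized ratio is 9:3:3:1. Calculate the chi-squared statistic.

0.260

Under the 9:3:3:1 hypothesis (Σ ratio = 16, N = 710):
  tall red-fruited: 710 × 9/16 = 399.375
  tall yellow-fruited: 710 × 3/16 = 133.125
  dwarf red-fruited: 710 × 3/16 = 133.125
  dwarf yellow-fruited: 710 × 1/16 = 44.375
χ² = Σ (O − E)² / E
  tall red-fruited: (404 − 399.375)² / 399.375 = 0.0536
  tall yellow-fruited: (128 − 133.125)² / 133.125 = 0.1973
  dwarf red-fruited: (133 − 133.125)² / 133.125 = 0.0001
  dwarf yellow-fruited: (45 − 44.375)² / 44.375 = 0.0088
χ² = 0.0536 + 0.1973 + 0.0001 + 0.0088 = 0.2598 ≈ 0.260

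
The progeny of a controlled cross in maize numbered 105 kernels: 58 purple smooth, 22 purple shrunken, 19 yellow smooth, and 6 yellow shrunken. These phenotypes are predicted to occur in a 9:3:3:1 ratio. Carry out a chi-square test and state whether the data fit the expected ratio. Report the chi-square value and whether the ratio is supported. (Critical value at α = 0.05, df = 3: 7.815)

Expected counts for N = 105 under a 9:3:3:1 ratio (total parts = 16):
  purple smooth: 105 × 9/16 = 59.0625
  purple shrunken: 105 × 3/16 = 19.6875
  yellow smooth: 105 × 3/16 = 19.6875
  yellow shrunken: 105 × 1/16 = 6.5625
χ² = Σ (O − E)² / E
  purple smooth: (58 − 59.0625)² / 59.0625 = 0.0191
  purple shrunken: (22 − 19.6875)² / 19.6875 = 0.2716
  yellow smooth: (19 − 19.6875)² / 19.6875 = 0.0240
  yellow shrunken: (6 − 6.5625)² / 6.5625 = 0.0482
χ² = 0.0191 + 0.2716 + 0.0240 + 0.0482 = 0.3629 ≈ 0.363
Degrees of freedom = 4 − 1 = 3; critical value at α = 0.05 is 7.815.
Since 0.363 < 7.815, we fail to reject the null hypothesis — the data are consistent with the 9:3:3:1 ratio.

0.363; consistent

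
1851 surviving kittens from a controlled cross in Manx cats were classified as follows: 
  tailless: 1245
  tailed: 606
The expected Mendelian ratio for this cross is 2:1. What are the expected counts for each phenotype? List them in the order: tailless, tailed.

1234, 617

The 2:1 ratio has 3 parts, so with N = 1851 the expected counts are:
  tailless: 1851 × 2/3 = 1234
  tailed: 1851 × 1/3 = 617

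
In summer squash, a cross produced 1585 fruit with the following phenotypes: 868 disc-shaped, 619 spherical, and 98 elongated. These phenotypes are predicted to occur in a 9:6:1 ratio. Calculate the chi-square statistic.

Under the 9:6:1 hypothesis (Σ ratio = 16, N = 1585):
  disc-shaped: 1585 × 9/16 = 891.5625
  spherical: 1585 × 6/16 = 594.375
  elongated: 1585 × 1/16 = 99.0625
χ² = Σ (O − E)² / E
  disc-shaped: (868 − 891.5625)² / 891.5625 = 0.6227
  spherical: (619 − 594.375)² / 594.375 = 1.0202
  elongated: (98 − 99.0625)² / 99.0625 = 0.0114
χ² = 0.6227 + 1.0202 + 0.0114 = 1.6543 ≈ 1.654

1.654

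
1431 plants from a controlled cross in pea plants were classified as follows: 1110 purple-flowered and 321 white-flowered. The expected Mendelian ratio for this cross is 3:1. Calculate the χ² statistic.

Under the 3:1 hypothesis (Σ ratio = 4, N = 1431):
  purple-flowered: 1431 × 3/4 = 1073.25
  white-flowered: 1431 × 1/4 = 357.75
χ² = Σ (O − E)² / E
  purple-flowered: (1110 − 1073.25)² / 1073.25 = 1.2584
  white-flowered: (321 − 357.75)² / 357.75 = 3.7752
χ² = 1.2584 + 3.7752 = 5.0336 ≈ 5.034

5.034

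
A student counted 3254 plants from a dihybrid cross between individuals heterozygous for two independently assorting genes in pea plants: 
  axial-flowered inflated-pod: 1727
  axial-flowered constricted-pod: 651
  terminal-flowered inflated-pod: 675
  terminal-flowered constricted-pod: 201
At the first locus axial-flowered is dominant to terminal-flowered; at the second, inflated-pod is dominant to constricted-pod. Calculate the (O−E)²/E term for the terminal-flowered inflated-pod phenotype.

A dihybrid F₂ with independent assortment and complete dominance at both loci gives a 9:3:3:1 phenotypic ratio.
Total ratio parts = 16. Expected numbers out of 3254:
  axial-flowered inflated-pod: 3254 × 9/16 = 1830.375
  axial-flowered constricted-pod: 3254 × 3/16 = 610.125
  terminal-flowered inflated-pod: 3254 × 3/16 = 610.125
  terminal-flowered constricted-pod: 3254 × 1/16 = 203.375
Contribution of terminal-flowered inflated-pod: (675 − 610.125)² / 610.125 = 6.8982

6.898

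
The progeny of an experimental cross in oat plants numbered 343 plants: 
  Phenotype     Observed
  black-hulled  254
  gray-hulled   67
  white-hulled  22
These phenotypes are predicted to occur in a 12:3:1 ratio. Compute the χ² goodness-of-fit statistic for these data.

Under the 12:3:1 hypothesis (Σ ratio = 16, N = 343):
  black-hulled: 343 × 12/16 = 257.25
  gray-hulled: 343 × 3/16 = 64.3125
  white-hulled: 343 × 1/16 = 21.4375
χ² = Σ (O − E)² / E
  black-hulled: (254 − 257.25)² / 257.25 = 0.0411
  gray-hulled: (67 − 64.3125)² / 64.3125 = 0.1123
  white-hulled: (22 − 21.4375)² / 21.4375 = 0.0148
χ² = 0.0411 + 0.1123 + 0.0148 = 0.1682 ≈ 0.168

0.168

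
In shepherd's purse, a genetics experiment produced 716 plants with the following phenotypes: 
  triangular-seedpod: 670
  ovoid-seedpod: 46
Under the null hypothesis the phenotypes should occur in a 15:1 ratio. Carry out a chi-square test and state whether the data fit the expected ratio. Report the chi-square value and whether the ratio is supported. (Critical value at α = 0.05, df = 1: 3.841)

Under the 15:1 hypothesis (Σ ratio = 16, N = 716):
  triangular-seedpod: 716 × 15/16 = 671.25
  ovoid-seedpod: 716 × 1/16 = 44.75
χ² = Σ (O − E)² / E
  triangular-seedpod: (670 − 671.25)² / 671.25 = 0.0023
  ovoid-seedpod: (46 − 44.75)² / 44.75 = 0.0349
χ² = 0.0023 + 0.0349 = 0.0372 ≈ 0.037
Degrees of freedom = 2 − 1 = 1; critical value at α = 0.05 is 3.841.
Since 0.037 < 3.841, we fail to reject the null hypothesis — the data are consistent with the 15:1 ratio.

0.037; consistent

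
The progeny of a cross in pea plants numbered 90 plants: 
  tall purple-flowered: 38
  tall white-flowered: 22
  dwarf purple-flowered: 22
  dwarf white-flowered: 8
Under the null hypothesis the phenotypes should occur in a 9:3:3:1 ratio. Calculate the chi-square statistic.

Expected counts for N = 90 under a 9:3:3:1 ratio (total parts = 16):
  tall purple-flowered: 90 × 9/16 = 50.625
  tall white-flowered: 90 × 3/16 = 16.875
  dwarf purple-flowered: 90 × 3/16 = 16.875
  dwarf white-flowered: 90 × 1/16 = 5.625
χ² = Σ (O − E)² / E
  tall purple-flowered: (38 − 50.625)² / 50.625 = 3.1485
  tall white-flowered: (22 − 16.875)² / 16.875 = 1.5565
  dwarf purple-flowered: (22 − 16.875)² / 16.875 = 1.5565
  dwarf white-flowered: (8 − 5.625)² / 5.625 = 1.0028
χ² = 3.1485 + 1.5565 + 1.5565 + 1.0028 = 7.2643 ≈ 7.264

7.264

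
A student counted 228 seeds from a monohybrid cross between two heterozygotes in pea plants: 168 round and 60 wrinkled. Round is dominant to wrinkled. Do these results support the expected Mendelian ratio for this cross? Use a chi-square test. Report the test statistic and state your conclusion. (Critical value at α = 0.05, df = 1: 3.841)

0.211; consistent

For a monohybrid cross between heterozygotes with complete dominance, the expected phenotypic ratio is 3:1.
Expected counts for N = 228 under a 3:1 ratio (total parts = 4):
  round: 228 × 3/4 = 171
  wrinkled: 228 × 1/4 = 57
χ² = Σ (O − E)² / E
  round: (168 − 171)² / 171 = 0.0526
  wrinkled: (60 − 57)² / 57 = 0.1579
χ² = 0.0526 + 0.1579 = 0.2105 ≈ 0.211
Degrees of freedom = 2 − 1 = 1; critical value at α = 0.05 is 3.841.
Since 0.211 < 3.841, we fail to reject the null hypothesis — the data are consistent with the 3:1 ratio.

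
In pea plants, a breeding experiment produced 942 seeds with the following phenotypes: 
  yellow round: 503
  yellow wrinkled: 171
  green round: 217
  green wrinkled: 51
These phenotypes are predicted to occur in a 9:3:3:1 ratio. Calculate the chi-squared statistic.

Expected counts for N = 942 under a 9:3:3:1 ratio (total parts = 16):
  yellow round: 942 × 9/16 = 529.875
  yellow wrinkled: 942 × 3/16 = 176.625
  green round: 942 × 3/16 = 176.625
  green wrinkled: 942 × 1/16 = 58.875
χ² = Σ (O − E)² / E
  yellow round: (503 − 529.875)² / 529.875 = 1.3631
  yellow wrinkled: (171 − 176.625)² / 176.625 = 0.1791
  green round: (217 − 176.625)² / 176.625 = 9.2294
  green wrinkled: (51 − 58.875)² / 58.875 = 1.0533
χ² = 1.3631 + 0.1791 + 9.2294 + 1.0533 = 11.8249 ≈ 11.825

11.825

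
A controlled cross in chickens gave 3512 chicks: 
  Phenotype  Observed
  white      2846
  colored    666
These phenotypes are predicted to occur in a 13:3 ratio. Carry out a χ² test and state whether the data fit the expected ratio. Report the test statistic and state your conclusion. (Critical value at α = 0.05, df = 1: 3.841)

0.105; consistent

The 13:3 ratio has 16 parts, so with N = 3512 the expected counts are:
  white: 3512 × 13/16 = 2853.5
  colored: 3512 × 3/16 = 658.5
χ² = Σ (O − E)² / E
  white: (2846 − 2853.5)² / 2853.5 = 0.0197
  colored: (666 − 658.5)² / 658.5 = 0.0854
χ² = 0.0197 + 0.0854 = 0.1051 ≈ 0.105
Degrees of freedom = 2 − 1 = 1; critical value at α = 0.05 is 3.841.
Since 0.105 < 3.841, we fail to reject the null hypothesis — the data are consistent with the 13:3 ratio.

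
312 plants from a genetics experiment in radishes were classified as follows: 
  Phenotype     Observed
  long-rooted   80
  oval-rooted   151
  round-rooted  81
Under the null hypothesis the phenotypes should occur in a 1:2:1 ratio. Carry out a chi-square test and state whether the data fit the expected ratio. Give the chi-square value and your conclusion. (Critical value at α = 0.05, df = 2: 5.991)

Under the 1:2:1 hypothesis (Σ ratio = 4, N = 312):
  long-rooted: 312 × 1/4 = 78
  oval-rooted: 312 × 2/4 = 156
  round-rooted: 312 × 1/4 = 78
χ² = Σ (O − E)² / E
  long-rooted: (80 − 78)² / 78 = 0.0513
  oval-rooted: (151 − 156)² / 156 = 0.1603
  round-rooted: (81 − 78)² / 78 = 0.1154
χ² = 0.0513 + 0.1603 + 0.1154 = 0.327
Degrees of freedom = 3 − 1 = 2; critical value at α = 0.05 is 5.991.
Since 0.327 < 5.991, we fail to reject the null hypothesis — the data are consistent with the 1:2:1 ratio.

0.327; consistent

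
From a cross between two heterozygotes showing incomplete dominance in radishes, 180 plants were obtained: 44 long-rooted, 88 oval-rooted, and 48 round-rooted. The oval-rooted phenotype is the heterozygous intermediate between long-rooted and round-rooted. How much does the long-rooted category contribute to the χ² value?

With incomplete dominance, a heterozygote × heterozygote cross gives a 1:2:1 phenotypic ratio.
Expected counts for N = 180 under a 1:2:1 ratio (total parts = 4):
  long-rooted: 180 × 1/4 = 45
  oval-rooted: 180 × 2/4 = 90
  round-rooted: 180 × 1/4 = 45
Contribution of long-rooted: (44 − 45)² / 45 = 0.0222

0.022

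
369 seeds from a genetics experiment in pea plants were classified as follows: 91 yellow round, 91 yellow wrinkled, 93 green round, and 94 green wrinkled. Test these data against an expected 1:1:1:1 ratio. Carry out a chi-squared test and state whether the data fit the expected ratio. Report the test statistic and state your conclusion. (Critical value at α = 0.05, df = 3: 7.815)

0.073; consistent

The 1:1:1:1 ratio has 4 parts, so with N = 369 the expected counts are:
  yellow round: 369 × 1/4 = 92.25
  yellow wrinkled: 369 × 1/4 = 92.25
  green round: 369 × 1/4 = 92.25
  green wrinkled: 369 × 1/4 = 92.25
χ² = Σ (O − E)² / E
  yellow round: (91 − 92.25)² / 92.25 = 0.0169
  yellow wrinkled: (91 − 92.25)² / 92.25 = 0.0169
  green round: (93 − 92.25)² / 92.25 = 0.0061
  green wrinkled: (94 − 92.25)² / 92.25 = 0.0332
χ² = 0.0169 + 0.0169 + 0.0061 + 0.0332 = 0.0731 ≈ 0.073
Degrees of freedom = 4 − 1 = 3; critical value at α = 0.05 is 7.815.
Since 0.073 < 7.815, we fail to reject the null hypothesis — the data are consistent with the 1:1:1:1 ratio.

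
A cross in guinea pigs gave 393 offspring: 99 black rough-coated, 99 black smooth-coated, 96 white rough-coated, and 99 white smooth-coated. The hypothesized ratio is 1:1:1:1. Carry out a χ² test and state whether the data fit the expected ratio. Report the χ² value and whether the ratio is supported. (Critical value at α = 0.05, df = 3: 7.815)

Under the 1:1:1:1 hypothesis (Σ ratio = 4, N = 393):
  black rough-coated: 393 × 1/4 = 98.25
  black smooth-coated: 393 × 1/4 = 98.25
  white rough-coated: 393 × 1/4 = 98.25
  white smooth-coated: 393 × 1/4 = 98.25
χ² = Σ (O − E)² / E
  black rough-coated: (99 − 98.25)² / 98.25 = 0.0057
  black smooth-coated: (99 − 98.25)² / 98.25 = 0.0057
  white rough-coated: (96 − 98.25)² / 98.25 = 0.0515
  white smooth-coated: (99 − 98.25)² / 98.25 = 0.0057
χ² = 0.0057 + 0.0057 + 0.0515 + 0.0057 = 0.0686 ≈ 0.069
Degrees of freedom = 4 − 1 = 3; critical value at α = 0.05 is 7.815.
Since 0.069 < 7.815, we fail to reject the null hypothesis — the data are consistent with the 1:1:1:1 ratio.

0.069; consistent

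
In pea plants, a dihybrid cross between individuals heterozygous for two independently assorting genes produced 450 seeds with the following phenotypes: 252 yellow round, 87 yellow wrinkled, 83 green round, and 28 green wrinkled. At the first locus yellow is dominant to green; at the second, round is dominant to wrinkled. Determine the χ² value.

A dihybrid F₂ with independent assortment and complete dominance at both loci gives a 9:3:3:1 phenotypic ratio.
Total ratio parts = 16. Expected numbers out of 450:
  yellow round: 450 × 9/16 = 253.125
  yellow wrinkled: 450 × 3/16 = 84.375
  green round: 450 × 3/16 = 84.375
  green wrinkled: 450 × 1/16 = 28.125
χ² = Σ (O − E)² / E
  yellow round: (252 − 253.125)² / 253.125 = 0.0050
  yellow wrinkled: (87 − 84.375)² / 84.375 = 0.0817
  green round: (83 − 84.375)² / 84.375 = 0.0224
  green wrinkled: (28 − 28.125)² / 28.125 = 0.0006
χ² = 0.0050 + 0.0817 + 0.0224 + 0.0006 = 0.1097 ≈ 0.110

0.110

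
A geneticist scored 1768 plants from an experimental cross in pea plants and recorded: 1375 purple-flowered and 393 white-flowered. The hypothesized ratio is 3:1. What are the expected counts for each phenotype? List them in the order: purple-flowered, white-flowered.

The 3:1 ratio has 4 parts, so with N = 1768 the expected counts are:
  purple-flowered: 1768 × 3/4 = 1326
  white-flowered: 1768 × 1/4 = 442

1326, 442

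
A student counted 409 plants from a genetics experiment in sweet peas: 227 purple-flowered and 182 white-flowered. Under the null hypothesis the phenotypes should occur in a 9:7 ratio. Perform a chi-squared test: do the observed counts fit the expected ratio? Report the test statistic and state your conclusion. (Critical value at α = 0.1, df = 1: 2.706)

Under the 9:7 hypothesis (Σ ratio = 16, N = 409):
  purple-flowered: 409 × 9/16 = 230.0625
  white-flowered: 409 × 7/16 = 178.9375
χ² = Σ (O − E)² / E
  purple-flowered: (227 − 230.0625)² / 230.0625 = 0.0408
  white-flowered: (182 − 178.9375)² / 178.9375 = 0.0524
χ² = 0.0408 + 0.0524 = 0.0932 ≈ 0.093
Degrees of freedom = 2 − 1 = 1; critical value at α = 0.1 is 2.706.
Since 0.093 < 2.706, we fail to reject the null hypothesis — the data are consistent with the 9:7 ratio.

0.093; consistent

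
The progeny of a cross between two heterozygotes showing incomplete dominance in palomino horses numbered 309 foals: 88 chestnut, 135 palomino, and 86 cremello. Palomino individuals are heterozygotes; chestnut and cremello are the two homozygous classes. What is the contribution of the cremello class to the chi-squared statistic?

With incomplete dominance, a heterozygote × heterozygote cross gives a 1:2:1 phenotypic ratio.
Expected counts for N = 309 under a 1:2:1 ratio (total parts = 4):
  chestnut: 309 × 1/4 = 77.25
  palomino: 309 × 2/4 = 154.5
  cremello: 309 × 1/4 = 77.25
Contribution of cremello: (86 − 77.25)² / 77.25 = 0.9911

0.991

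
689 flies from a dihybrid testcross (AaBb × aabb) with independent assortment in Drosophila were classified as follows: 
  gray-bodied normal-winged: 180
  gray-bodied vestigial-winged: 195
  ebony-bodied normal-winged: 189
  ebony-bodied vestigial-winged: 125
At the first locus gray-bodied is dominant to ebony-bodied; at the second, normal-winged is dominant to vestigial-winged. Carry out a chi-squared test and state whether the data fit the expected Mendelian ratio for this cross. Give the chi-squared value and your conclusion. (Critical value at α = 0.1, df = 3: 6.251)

A dihybrid testcross with independent assortment gives a 1:1:1:1 ratio.
Total ratio parts = 4. Expected numbers out of 689:
  gray-bodied normal-winged: 689 × 1/4 = 172.25
  gray-bodied vestigial-winged: 689 × 1/4 = 172.25
  ebony-bodied normal-winged: 689 × 1/4 = 172.25
  ebony-bodied vestigial-winged: 689 × 1/4 = 172.25
χ² = Σ (O − E)² / E
  gray-bodied normal-winged: (180 − 172.25)² / 172.25 = 0.3487
  gray-bodied vestigial-winged: (195 − 172.25)² / 172.25 = 3.0047
  ebony-bodied normal-winged: (189 − 172.25)² / 172.25 = 1.6288
  ebony-bodied vestigial-winged: (125 − 172.25)² / 172.25 = 12.9612
χ² = 0.3487 + 3.0047 + 1.6288 + 12.9612 = 17.9434 ≈ 17.943
Degrees of freedom = 4 − 1 = 3; critical value at α = 0.1 is 6.251.
Since 17.943 > 6.251, we reject the null hypothesis — the data do not fit the 1:1:1:1 ratio.

17.943; not consistent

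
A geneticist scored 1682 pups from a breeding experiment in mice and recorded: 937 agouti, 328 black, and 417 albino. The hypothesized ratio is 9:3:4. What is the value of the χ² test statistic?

Expected counts for N = 1682 under a 9:3:4 ratio (total parts = 16):
  agouti: 1682 × 9/16 = 946.125
  black: 1682 × 3/16 = 315.375
  albino: 1682 × 4/16 = 420.5
χ² = Σ (O − E)² / E
  agouti: (937 − 946.125)² / 946.125 = 0.0880
  black: (328 − 315.375)² / 315.375 = 0.5054
  albino: (417 − 420.5)² / 420.5 = 0.0291
χ² = 0.0880 + 0.5054 + 0.0291 = 0.6225 ≈ 0.623

0.623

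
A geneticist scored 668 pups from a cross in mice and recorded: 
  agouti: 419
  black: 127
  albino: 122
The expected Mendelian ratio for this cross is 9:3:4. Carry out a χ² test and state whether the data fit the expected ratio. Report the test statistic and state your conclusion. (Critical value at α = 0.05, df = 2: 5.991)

17.128; not consistent

Under the 9:3:4 hypothesis (Σ ratio = 16, N = 668):
  agouti: 668 × 9/16 = 375.75
  black: 668 × 3/16 = 125.25
  albino: 668 × 4/16 = 167
χ² = Σ (O − E)² / E
  agouti: (419 − 375.75)² / 375.75 = 4.9782
  black: (127 − 125.25)² / 125.25 = 0.0245
  albino: (122 − 167)² / 167 = 12.1257
χ² = 4.9782 + 0.0245 + 12.1257 = 17.1284 ≈ 17.128
Degrees of freedom = 3 − 1 = 2; critical value at α = 0.05 is 5.991.
Since 17.128 > 5.991, we reject the null hypothesis — the data do not fit the 9:3:4 ratio.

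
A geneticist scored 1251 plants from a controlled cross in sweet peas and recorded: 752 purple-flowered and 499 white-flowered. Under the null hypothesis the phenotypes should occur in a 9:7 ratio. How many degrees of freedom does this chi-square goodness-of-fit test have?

1

A goodness-of-fit test with 2 phenotype classes has df = 2 − 1 = 1.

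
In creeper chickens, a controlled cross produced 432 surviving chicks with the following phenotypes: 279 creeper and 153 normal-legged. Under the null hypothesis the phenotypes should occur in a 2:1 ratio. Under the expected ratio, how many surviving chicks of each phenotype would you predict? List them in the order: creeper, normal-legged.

288, 144

The 2:1 ratio has 3 parts, so with N = 432 the expected counts are:
  creeper: 432 × 2/3 = 288
  normal-legged: 432 × 1/3 = 144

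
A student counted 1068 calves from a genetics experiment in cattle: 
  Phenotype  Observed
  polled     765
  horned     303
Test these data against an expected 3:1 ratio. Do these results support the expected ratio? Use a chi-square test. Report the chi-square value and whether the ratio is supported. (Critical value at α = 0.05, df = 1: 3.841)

6.472; not consistent

The 3:1 ratio has 4 parts, so with N = 1068 the expected counts are:
  polled: 1068 × 3/4 = 801
  horned: 1068 × 1/4 = 267
χ² = Σ (O − E)² / E
  polled: (765 − 801)² / 801 = 1.6180
  horned: (303 − 267)² / 267 = 4.8539
χ² = 1.6180 + 4.8539 = 6.4719 ≈ 6.472
Degrees of freedom = 2 − 1 = 1; critical value at α = 0.05 is 3.841.
Since 6.472 > 3.841, we reject the null hypothesis — the data do not fit the 3:1 ratio.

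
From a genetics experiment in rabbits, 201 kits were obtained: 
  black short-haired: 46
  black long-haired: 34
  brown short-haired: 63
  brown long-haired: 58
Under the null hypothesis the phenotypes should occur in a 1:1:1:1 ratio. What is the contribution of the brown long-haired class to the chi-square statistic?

1.195

Under the 1:1:1:1 hypothesis (Σ ratio = 4, N = 201):
  black short-haired: 201 × 1/4 = 50.25
  black long-haired: 201 × 1/4 = 50.25
  brown short-haired: 201 × 1/4 = 50.25
  brown long-haired: 201 × 1/4 = 50.25
Contribution of brown long-haired: (58 − 50.25)² / 50.25 = 1.1953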